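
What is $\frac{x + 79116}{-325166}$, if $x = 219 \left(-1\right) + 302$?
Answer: $- \frac{79199}{325166} \approx -0.24356$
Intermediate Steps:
$x = 83$ ($x = -219 + 302 = 83$)
$\frac{x + 79116}{-325166} = \frac{83 + 79116}{-325166} = 79199 \left(- \frac{1}{325166}\right) = - \frac{79199}{325166}$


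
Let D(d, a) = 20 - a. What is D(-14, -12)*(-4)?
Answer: -128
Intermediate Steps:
D(-14, -12)*(-4) = (20 - 1*(-12))*(-4) = (20 + 12)*(-4) = 32*(-4) = -128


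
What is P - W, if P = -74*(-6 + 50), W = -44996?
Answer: 41740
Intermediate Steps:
P = -3256 (P = -74*44 = -3256)
P - W = -3256 - 1*(-44996) = -3256 + 44996 = 41740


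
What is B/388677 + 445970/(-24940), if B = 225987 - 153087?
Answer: -132961361/7514422 ≈ -17.694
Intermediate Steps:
B = 72900
B/388677 + 445970/(-24940) = 72900/388677 + 445970/(-24940) = 72900*(1/388677) + 445970*(-1/24940) = 24300/129559 - 44597/2494 = -132961361/7514422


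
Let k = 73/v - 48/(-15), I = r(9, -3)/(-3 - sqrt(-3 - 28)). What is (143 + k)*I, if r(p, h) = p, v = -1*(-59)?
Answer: -587169/5900 + 195723*I*sqrt(31)/5900 ≈ -99.52 + 184.7*I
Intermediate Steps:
v = 59
I = 9/(-3 - I*sqrt(31)) (I = 9/(-3 - sqrt(-3 - 28)) = 9/(-3 - sqrt(-31)) = 9/(-3 - I*sqrt(31)) ≈ -0.675 + 1.2527*I)
k = 1309/295 (k = 73/59 - 48/(-15) = 73*(1/59) - 48*(-1/15) = 73/59 + 16/5 = 1309/295 ≈ 4.4373)
(143 + k)*I = (143 + 1309/295)*(-27/40 + 9*I*sqrt(31)/40) = 43494*(-27/40 + 9*I*sqrt(31)/40)/295 = -587169/5900 + 195723*I*sqrt(31)/5900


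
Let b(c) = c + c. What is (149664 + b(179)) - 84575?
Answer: 65447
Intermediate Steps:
b(c) = 2*c
(149664 + b(179)) - 84575 = (149664 + 2*179) - 84575 = (149664 + 358) - 84575 = 150022 - 84575 = 65447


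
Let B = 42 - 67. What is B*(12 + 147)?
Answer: -3975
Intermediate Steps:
B = -25
B*(12 + 147) = -25*(12 + 147) = -25*159 = -3975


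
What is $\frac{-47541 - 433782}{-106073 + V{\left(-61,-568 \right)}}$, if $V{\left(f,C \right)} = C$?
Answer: $\frac{160441}{35547} \approx 4.5135$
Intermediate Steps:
$\frac{-47541 - 433782}{-106073 + V{\left(-61,-568 \right)}} = \frac{-47541 - 433782}{-106073 - 568} = - \frac{481323}{-106641} = \left(-481323\right) \left(- \frac{1}{106641}\right) = \frac{160441}{35547}$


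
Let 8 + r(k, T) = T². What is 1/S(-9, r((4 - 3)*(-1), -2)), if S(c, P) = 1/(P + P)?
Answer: -8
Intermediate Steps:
r(k, T) = -8 + T²
S(c, P) = 1/(2*P)
1/S(-9, r((4 - 3)*(-1), -2)) = 1/(1/(2*(-8 + (-2)²))) = 1/(1/(2*(-8 + 4))) = 1/((½)/(-4)) = 1/((½)*(-¼)) = 1/(-⅛) = -8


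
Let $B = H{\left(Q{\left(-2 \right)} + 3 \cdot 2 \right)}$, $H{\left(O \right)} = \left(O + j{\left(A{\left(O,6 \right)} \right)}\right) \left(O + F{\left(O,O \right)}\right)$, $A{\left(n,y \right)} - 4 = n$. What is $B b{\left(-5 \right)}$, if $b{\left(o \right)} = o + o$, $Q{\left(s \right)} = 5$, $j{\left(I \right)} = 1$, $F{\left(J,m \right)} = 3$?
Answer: $-1680$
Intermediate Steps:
$A{\left(n,y \right)} = 4 + n$
$H{\left(O \right)} = \left(1 + O\right) \left(3 + O\right)$ ($H{\left(O \right)} = \left(O + 1\right) \left(O + 3\right) = \left(1 + O\right) \left(3 + O\right)$)
$b{\left(o \right)} = 2 o$
$B = 168$ ($B = 3 + \left(5 + 3 \cdot 2\right)^{2} + 4 \left(5 + 3 \cdot 2\right) = 3 + \left(5 + 6\right)^{2} + 4 \left(5 + 6\right) = 3 + 11^{2} + 4 \cdot 11 = 3 + 121 + 44 = 168$)
$B b{\left(-5 \right)} = 168 \cdot 2 \left(-5\right) = 168 \left(-10\right) = -1680$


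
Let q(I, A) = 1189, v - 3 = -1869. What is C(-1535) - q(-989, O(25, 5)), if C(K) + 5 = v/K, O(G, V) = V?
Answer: -1830924/1535 ≈ -1192.8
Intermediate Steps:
v = -1866 (v = 3 - 1869 = -1866)
C(K) = -5 - 1866/K
C(-1535) - q(-989, O(25, 5)) = (-5 - 1866/(-1535)) - 1*1189 = (-5 - 1866*(-1/1535)) - 1189 = (-5 + 1866/1535) - 1189 = -5809/1535 - 1189 = -1830924/1535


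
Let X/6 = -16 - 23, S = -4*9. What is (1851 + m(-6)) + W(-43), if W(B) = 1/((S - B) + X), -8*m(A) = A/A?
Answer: 3361181/1816 ≈ 1850.9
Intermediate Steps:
S = -36
X = -234 (X = 6*(-16 - 23) = 6*(-39) = -234)
m(A) = -⅛ (m(A) = -A/(8*A) = -⅛*1 = -⅛)
W(B) = 1/(-270 - B) (W(B) = 1/((-36 - B) - 234) = 1/(-270 - B))
(1851 + m(-6)) + W(-43) = (1851 - ⅛) - 1/(270 - 43) = 14807/8 - 1/227 = 3361181/1816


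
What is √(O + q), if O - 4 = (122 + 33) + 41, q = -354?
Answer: I*√154 ≈ 12.41*I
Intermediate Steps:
O = 200 (O = 4 + ((122 + 33) + 41) = 4 + (155 + 41) = 4 + 196 = 200)
√(O + q) = √(200 - 354) = √(-154) = I*√154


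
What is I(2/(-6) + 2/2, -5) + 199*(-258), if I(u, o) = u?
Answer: -154024/3 ≈ -51341.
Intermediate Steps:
I(2/(-6) + 2/2, -5) + 199*(-258) = (2/(-6) + 2/2) + 199*(-258) = (2*(-⅙) + 2*(½)) - 51342 = (-⅓ + 1) - 51342 = ⅔ - 51342 = -154024/3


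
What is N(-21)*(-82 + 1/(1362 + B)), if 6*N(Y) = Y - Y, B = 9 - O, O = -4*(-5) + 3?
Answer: 0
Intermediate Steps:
O = 23 (O = 20 + 3 = 23)
B = -14 (B = 9 - 1*23 = 9 - 23 = -14)
N(Y) = 0 (N(Y) = (Y - Y)/6 = (⅙)*0 = 0)
N(-21)*(-82 + 1/(1362 + B)) = 0*(-82 + 1/(1362 - 14)) = 0*(-82 + 1/1348) = 0*(-110535/1348) = 0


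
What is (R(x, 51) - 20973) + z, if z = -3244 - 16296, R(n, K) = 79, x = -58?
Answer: -40434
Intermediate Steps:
z = -19540
(R(x, 51) - 20973) + z = (79 - 20973) - 19540 = -20894 - 19540 = -40434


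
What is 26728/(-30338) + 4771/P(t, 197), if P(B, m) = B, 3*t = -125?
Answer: -218784397/1896125 ≈ -115.39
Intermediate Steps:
t = -125/3 (t = (1/3)*(-125) = -125/3 ≈ -41.667)
26728/(-30338) + 4771/P(t, 197) = 26728/(-30338) + 4771/(-125/3) = 26728*(-1/30338) + 4771*(-3/125) = -13364/15169 - 14313/125 = -218784397/1896125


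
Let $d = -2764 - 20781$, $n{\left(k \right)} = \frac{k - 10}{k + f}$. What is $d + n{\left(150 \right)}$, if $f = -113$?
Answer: $- \frac{871025}{37} \approx -23541.0$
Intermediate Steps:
$n{\left(k \right)} = \frac{-10 + k}{-113 + k}$ ($n{\left(k \right)} = \frac{k - 10}{k - 113} = \frac{-10 + k}{-113 + k}$)
$d = -23545$ ($d = -2764 - 20781 = -23545$)
$d + n{\left(150 \right)} = -23545 + \frac{-10 + 150}{-113 + 150} = -23545 + \frac{1}{37} \cdot 140 = -23545 + \frac{140}{37} = - \frac{871025}{37}$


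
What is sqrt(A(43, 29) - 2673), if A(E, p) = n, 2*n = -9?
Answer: 3*I*sqrt(1190)/2 ≈ 51.745*I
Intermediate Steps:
n = -9/2 (n = (1/2)*(-9) = -9/2 ≈ -4.5000)
A(E, p) = -9/2
sqrt(A(43, 29) - 2673) = sqrt(-9/2 - 2673) = sqrt(-5355/2) = 3*I*sqrt(1190)/2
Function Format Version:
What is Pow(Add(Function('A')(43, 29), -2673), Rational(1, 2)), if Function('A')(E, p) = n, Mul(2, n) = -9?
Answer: Mul(Rational(3, 2), I, Pow(1190, Rational(1, 2))) ≈ Mul(51.745, I)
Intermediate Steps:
n = Rational(-9, 2) (n = Mul(Rational(1, 2), -9) = Rational(-9, 2) ≈ -4.5000)
Function('A')(E, p) = Rational(-9, 2)
Pow(Add(Function('A')(43, 29), -2673), Rational(1, 2)) = Pow(Add(Rational(-9, 2), -2673), Rational(1, 2)) = Pow(Rational(-5355, 2), Rational(1, 2)) = Mul(Rational(3, 2), I, Pow(1190, Rational(1, 2)))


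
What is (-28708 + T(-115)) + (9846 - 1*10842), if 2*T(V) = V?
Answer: -59523/2 ≈ -29762.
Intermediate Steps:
T(V) = V/2
(-28708 + T(-115)) + (9846 - 1*10842) = (-28708 + (½)*(-115)) + (9846 - 1*10842) = (-28708 - 115/2) + (9846 - 10842) = -57531/2 - 996 = -59523/2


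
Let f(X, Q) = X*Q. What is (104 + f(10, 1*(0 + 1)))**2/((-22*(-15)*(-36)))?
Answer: -361/330 ≈ -1.0939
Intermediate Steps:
f(X, Q) = Q*X
(104 + f(10, 1*(0 + 1)))**2/((-22*(-15)*(-36))) = (104 + (1*(0 + 1))*10)**2/((-22*(-15)*(-36))) = (104 + (1*1)*10)**2/((330*(-36))) = (104 + 1*10)**2/(-11880) = (104 + 10)**2*(-1/11880) = 114**2*(-1/11880) = 12996*(-1/11880) = -361/330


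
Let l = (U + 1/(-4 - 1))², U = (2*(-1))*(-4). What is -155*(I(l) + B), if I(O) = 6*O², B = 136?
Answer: -432935026/125 ≈ -3.4635e+6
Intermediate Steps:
U = 8 (U = -2*(-4) = 8)
l = 1521/25 (l = (8 + 1/(-4 - 1))² = (8 + 1/(-5))² = (8 - ⅕)² = (39/5)² = 1521/25 ≈ 60.840)
-155*(I(l) + B) = -155*(6*(1521/25)² + 136) = -155*(6*(2313441/625) + 136) = -155*(13880646/625 + 136) = -155*13965646/625 = -432935026/125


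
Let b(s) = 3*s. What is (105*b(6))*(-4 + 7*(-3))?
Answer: -47250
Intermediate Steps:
(105*b(6))*(-4 + 7*(-3)) = (105*(3*6))*(-4 + 7*(-3)) = (105*18)*(-4 - 21) = 1890*(-25) = -47250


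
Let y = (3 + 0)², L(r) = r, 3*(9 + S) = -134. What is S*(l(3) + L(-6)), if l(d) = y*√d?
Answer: 322 - 483*√3 ≈ -514.58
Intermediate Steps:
S = -161/3 (S = -9 + (⅓)*(-134) = -9 - 134/3 = -161/3 ≈ -53.667)
y = 9 (y = 3² = 9)
l(d) = 9*√d
S*(l(3) + L(-6)) = -161*(9*√3 - 6)/3 = -161*(-6 + 9*√3)/3 = 322 - 483*√3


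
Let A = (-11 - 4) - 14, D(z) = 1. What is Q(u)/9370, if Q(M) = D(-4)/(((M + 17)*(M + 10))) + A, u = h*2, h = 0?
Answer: -4929/1592900 ≈ -0.0030944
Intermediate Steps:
u = 0 (u = 0*2 = 0)
A = -29 (A = -15 - 14 = -29)
Q(M) = -29 + 1/((10 + M)*(17 + M)) (Q(M) = 1/((M + 17)*(M + 10)) - 29 = 1/((17 + M)*(10 + M)) - 29 = 1/((10 + M)*(17 + M)) - 29 = -29 + 1/((10 + M)*(17 + M)))
Q(u)/9370 = ((-4929 - 783*0 - 29*0²)/(170 + 0² + 27*0))/9370 = ((-4929 + 0 - 29*0)/(170 + 0 + 0))*(1/9370) = ((-4929 + 0 + 0)/170)*(1/9370) = ((1/170)*(-4929))*(1/9370) = -4929/170*1/9370 = -4929/1592900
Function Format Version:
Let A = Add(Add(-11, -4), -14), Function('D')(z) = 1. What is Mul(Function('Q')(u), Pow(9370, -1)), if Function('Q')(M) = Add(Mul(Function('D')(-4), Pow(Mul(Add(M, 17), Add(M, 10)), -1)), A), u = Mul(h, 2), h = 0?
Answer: Rational(-4929, 1592900) ≈ -0.0030944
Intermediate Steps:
u = 0 (u = Mul(0, 2) = 0)
A = -29 (A = Add(-15, -14) = -29)
Function('Q')(M) = Add(-29, Mul(Pow(Add(10, M), -1), Pow(Add(17, M), -1))) (Function('Q')(M) = Add(Mul(1, Pow(Mul(Add(M, 17), Add(M, 10)), -1)), -29) = Add(Mul(1, Pow(Mul(Add(17, M), Add(10, M)), -1)), -29) = Add(Mul(1, Pow(Mul(Add(10, M), Add(17, M)), -1)), -29) = Add(Mul(1, Mul(Pow(Add(10, M), -1), Pow(Add(17, M), -1))), -29) = Add(Mul(Pow(Add(10, M), -1), Pow(Add(17, M), -1)), -29) = Add(-29, Mul(Pow(Add(10, M), -1), Pow(Add(17, M), -1))))
Mul(Function('Q')(u), Pow(9370, -1)) = Mul(Mul(Pow(Add(170, Pow(0, 2), Mul(27, 0)), -1), Add(-4929, Mul(-783, 0), Mul(-29, Pow(0, 2)))), Pow(9370, -1)) = Mul(Mul(Pow(Add(170, 0, 0), -1), Add(-4929, 0, Mul(-29, 0))), Rational(1, 9370)) = Mul(Mul(Pow(170, -1), Add(-4929, 0, 0)), Rational(1, 9370)) = Mul(Mul(Rational(1, 170), -4929), Rational(1, 9370)) = Mul(Rational(-4929, 170), Rational(1, 9370)) = Rational(-4929, 1592900)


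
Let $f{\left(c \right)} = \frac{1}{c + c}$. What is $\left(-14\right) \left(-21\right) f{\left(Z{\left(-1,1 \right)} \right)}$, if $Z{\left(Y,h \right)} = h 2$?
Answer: $\frac{147}{2} \approx 73.5$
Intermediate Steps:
$Z{\left(Y,h \right)} = 2 h$
$f{\left(c \right)} = \frac{1}{2 c}$
$\left(-14\right) \left(-21\right) f{\left(Z{\left(-1,1 \right)} \right)} = \left(-14\right) \left(-21\right) \frac{1}{2 \cdot 2 \cdot 1} = 294 \frac{1}{2 \cdot 2} = 294 \cdot \frac{1}{2} \cdot \frac{1}{2} = 294 \cdot \frac{1}{4} = \frac{147}{2}$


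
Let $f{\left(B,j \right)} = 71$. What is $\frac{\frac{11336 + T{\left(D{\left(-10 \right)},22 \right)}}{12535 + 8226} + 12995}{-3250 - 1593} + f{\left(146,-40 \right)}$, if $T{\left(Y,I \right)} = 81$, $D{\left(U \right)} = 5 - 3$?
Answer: $\frac{6868931521}{100545523} \approx 68.317$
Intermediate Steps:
$D{\left(U \right)} = 2$
$\frac{\frac{11336 + T{\left(D{\left(-10 \right)},22 \right)}}{12535 + 8226} + 12995}{-3250 - 1593} + f{\left(146,-40 \right)} = \frac{\frac{11336 + 81}{12535 + 8226} + 12995}{-3250 - 1593} + 71 = \frac{\frac{11417}{20761} + 12995}{-4843} + 71 = \left(11417 \cdot \frac{1}{20761} + 12995\right) \left(- \frac{1}{4843}\right) + 71 = \left(\frac{11417}{20761} + 12995\right) \left(- \frac{1}{4843}\right) + 71 = \frac{269800612}{20761} \left(- \frac{1}{4843}\right) + 71 = - \frac{269800612}{100545523} + 71 = \frac{6868931521}{100545523}$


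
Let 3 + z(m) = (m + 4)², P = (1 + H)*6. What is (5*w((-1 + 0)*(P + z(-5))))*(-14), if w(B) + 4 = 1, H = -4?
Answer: 210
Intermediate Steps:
P = -18 (P = (1 - 4)*6 = -3*6 = -18)
z(m) = -3 + (4 + m)² (z(m) = -3 + (m + 4)² = -3 + (4 + m)²)
w(B) = -3 (w(B) = -4 + 1 = -3)
(5*w((-1 + 0)*(P + z(-5))))*(-14) = (5*(-3))*(-14) = -15*(-14) = 210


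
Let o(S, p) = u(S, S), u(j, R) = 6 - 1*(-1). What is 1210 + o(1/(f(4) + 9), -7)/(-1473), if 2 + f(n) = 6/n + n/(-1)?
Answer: 1782323/1473 ≈ 1210.0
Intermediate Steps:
f(n) = -2 - n + 6/n (f(n) = -2 + (6/n + n/(-1)) = -2 + (6/n + n*(-1)) = -2 + (6/n - n) = -2 + (-n + 6/n) = -2 - n + 6/n)
u(j, R) = 7 (u(j, R) = 6 + 1 = 7)
o(S, p) = 7
1210 + o(1/(f(4) + 9), -7)/(-1473) = 1210 + 7/(-1473) = 1210 + 7*(-1/1473) = 1210 - 7/1473 = 1782323/1473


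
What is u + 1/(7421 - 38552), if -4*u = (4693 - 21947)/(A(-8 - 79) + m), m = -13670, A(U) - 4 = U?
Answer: -268594643/856289286 ≈ -0.31367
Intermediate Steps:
A(U) = 4 + U
u = -8627/27506 (u = -(4693 - 21947)/(4*((4 + (-8 - 79)) - 13670)) = -(-8627)/(2*((4 - 87) - 13670)) = -(-8627)/(2*(-83 - 13670)) = -(-8627)/(2*(-13753)) = -(-8627)*(-1)/(2*13753) = -¼*17254/13753 = -8627/27506 ≈ -0.31364)
u + 1/(7421 - 38552) = -8627/27506 + 1/(7421 - 38552) = -8627/27506 + 1/(-31131) = -8627/27506 - 1/31131 = -268594643/856289286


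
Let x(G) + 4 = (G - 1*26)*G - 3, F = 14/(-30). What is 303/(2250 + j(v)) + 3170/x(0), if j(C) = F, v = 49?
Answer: -106933495/236201 ≈ -452.72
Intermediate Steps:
F = -7/15 (F = 14*(-1/30) = -7/15 ≈ -0.46667)
j(C) = -7/15
x(G) = -7 + G*(-26 + G) (x(G) = -4 + ((G - 1*26)*G - 3) = -4 + ((G - 26)*G - 3) = -4 + ((-26 + G)*G - 3) = -4 + (G*(-26 + G) - 3) = -4 + (-3 + G*(-26 + G)) = -7 + G*(-26 + G))
303/(2250 + j(v)) + 3170/x(0) = 303/(2250 - 7/15) + 3170/(-7 + 0**2 - 26*0) = 303/(33743/15) + 3170/(-7 + 0 + 0) = 303*(15/33743) + 3170/(-7) = 4545/33743 + 3170*(-1/7) = 4545/33743 - 3170/7 = -106933495/236201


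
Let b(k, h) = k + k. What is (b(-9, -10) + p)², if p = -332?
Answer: 122500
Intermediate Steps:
b(k, h) = 2*k
(b(-9, -10) + p)² = (2*(-9) - 332)² = (-18 - 332)² = (-350)² = 122500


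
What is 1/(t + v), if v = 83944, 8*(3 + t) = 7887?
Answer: 8/679415 ≈ 1.1775e-5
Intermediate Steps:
t = 7863/8 (t = -3 + (⅛)*7887 = -3 + 7887/8 = 7863/8 ≈ 982.88)
1/(t + v) = 1/(7863/8 + 83944) = 1/(679415/8) = 8/679415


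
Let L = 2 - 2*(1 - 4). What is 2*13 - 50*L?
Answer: -374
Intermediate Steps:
L = 8 (L = 2 - (-6) = 2 - 2*(-3) = 2 + 6 = 8)
2*13 - 50*L = 2*13 - 50*8 = 26 - 400 = -374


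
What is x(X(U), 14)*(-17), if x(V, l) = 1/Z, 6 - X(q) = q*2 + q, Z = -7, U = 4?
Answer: 17/7 ≈ 2.4286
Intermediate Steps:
X(q) = 6 - 3*q (X(q) = 6 - (q*2 + q) = 6 - (2*q + q) = 6 - 3*q)
x(V, l) = -⅐ (x(V, l) = 1/(-7) = -⅐)
x(X(U), 14)*(-17) = -⅐*(-17) = 17/7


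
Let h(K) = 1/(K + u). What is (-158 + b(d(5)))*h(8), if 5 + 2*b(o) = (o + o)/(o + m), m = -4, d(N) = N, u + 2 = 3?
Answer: -311/18 ≈ -17.278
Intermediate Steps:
u = 1 (u = -2 + 3 = 1)
b(o) = -5/2 + o/(-4 + o) (b(o) = -5/2 + ((o + o)/(o - 4))/2 = -5/2 + ((2*o)/(-4 + o))/2 = -5/2 + (2*o/(-4 + o))/2 = -5/2 + o/(-4 + o))
h(K) = 1/(1 + K) (h(K) = 1/(K + 1) = 1/(1 + K))
(-158 + b(d(5)))*h(8) = (-158 + (20 - 3*5)/(2*(-4 + 5)))/(1 + 8) = (-158 + (½)*(20 - 15)/1)/9 = (-158 + (½)*1*5)*(⅑) = (-158 + 5/2)*(⅑) = -311/2*⅑ = -311/18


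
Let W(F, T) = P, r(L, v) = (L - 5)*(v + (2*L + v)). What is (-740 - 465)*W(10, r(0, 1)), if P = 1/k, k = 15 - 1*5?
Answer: -241/2 ≈ -120.50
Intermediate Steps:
k = 10 (k = 15 - 5 = 10)
r(L, v) = (-5 + L)*(2*L + 2*v) (r(L, v) = (-5 + L)*(v + (v + 2*L)) = (-5 + L)*(2*L + 2*v))
P = ⅒ (P = 1/10 = ⅒ ≈ 0.10000)
W(F, T) = ⅒
(-740 - 465)*W(10, r(0, 1)) = (-740 - 465)*(⅒) = -1205*⅒ = -241/2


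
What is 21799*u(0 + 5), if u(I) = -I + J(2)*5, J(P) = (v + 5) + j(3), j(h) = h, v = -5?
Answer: 217990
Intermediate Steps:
J(P) = 3 (J(P) = (-5 + 5) + 3 = 0 + 3 = 3)
u(I) = 15 - I (u(I) = -I + 3*5 = -I + 15 = 15 - I)
21799*u(0 + 5) = 21799*(15 - (0 + 5)) = 21799*(15 - 1*5) = 21799*(15 - 5) = 21799*10 = 217990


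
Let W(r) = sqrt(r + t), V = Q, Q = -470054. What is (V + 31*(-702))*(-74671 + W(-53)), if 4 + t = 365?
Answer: 36724392536 - 983632*sqrt(77) ≈ 3.6716e+10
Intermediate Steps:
t = 361 (t = -4 + 365 = 361)
V = -470054
W(r) = sqrt(361 + r) (W(r) = sqrt(r + 361) = sqrt(361 + r))
(V + 31*(-702))*(-74671 + W(-53)) = (-470054 + 31*(-702))*(-74671 + sqrt(361 - 53)) = (-470054 - 21762)*(-74671 + sqrt(308)) = -491816*(-74671 + 2*sqrt(77)) = 36724392536 - 983632*sqrt(77)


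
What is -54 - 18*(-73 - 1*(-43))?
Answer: 486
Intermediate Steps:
-54 - 18*(-73 - 1*(-43)) = -54 - 18*(-73 + 43) = -54 - 18*(-30) = -54 + 540 = 486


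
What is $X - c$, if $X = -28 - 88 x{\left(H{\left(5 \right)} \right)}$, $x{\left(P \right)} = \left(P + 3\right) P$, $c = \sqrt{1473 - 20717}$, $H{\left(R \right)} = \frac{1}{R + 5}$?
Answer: $- \frac{1382}{25} - 2 i \sqrt{4811} \approx -55.28 - 138.72 i$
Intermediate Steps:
$H{\left(R \right)} = \frac{1}{5 + R}$
$c = 2 i \sqrt{4811}$ ($c = \sqrt{-19244} = 2 i \sqrt{4811} \approx 138.72 i$)
$x{\left(P \right)} = P \left(3 + P\right)$ ($x{\left(P \right)} = \left(3 + P\right) P = P \left(3 + P\right)$)
$X = - \frac{1382}{25}$ ($X = -28 - 88 \frac{3 + \frac{1}{5 + 5}}{5 + 5} = -28 - 88 \frac{3 + \frac{1}{10}}{10} = -28 - 88 \cdot \frac{1}{10} \cdot \frac{31}{10} = -28 - \frac{682}{25} = - \frac{1382}{25} \approx -55.28$)
$X - c = - \frac{1382}{25} - 2 i \sqrt{4811}$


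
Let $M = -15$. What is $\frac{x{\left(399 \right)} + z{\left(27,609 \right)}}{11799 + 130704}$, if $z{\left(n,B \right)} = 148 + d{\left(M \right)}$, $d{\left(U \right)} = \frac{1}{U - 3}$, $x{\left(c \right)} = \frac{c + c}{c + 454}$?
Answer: $\frac{2285903}{2187991062} \approx 0.0010448$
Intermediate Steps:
$x{\left(c \right)} = \frac{2 c}{454 + c}$
$d{\left(U \right)} = \frac{1}{-3 + U}$
$z{\left(n,B \right)} = \frac{2663}{18}$ ($z{\left(n,B \right)} = 148 + \frac{1}{-3 - 15} = 148 + \frac{1}{-18} = 148 - \frac{1}{18} = \frac{2663}{18}$)
$\frac{x{\left(399 \right)} + z{\left(27,609 \right)}}{11799 + 130704} = \frac{2 \cdot 399 \frac{1}{454 + 399} + \frac{2663}{18}}{11799 + 130704} = \frac{2 \cdot 399 \cdot \frac{1}{853} + \frac{2663}{18}}{142503} = \left(2 \cdot 399 \cdot \frac{1}{853} + \frac{2663}{18}\right) \frac{1}{142503} = \left(\frac{798}{853} + \frac{2663}{18}\right) \frac{1}{142503} = \frac{2285903}{15354} \cdot \frac{1}{142503} = \frac{2285903}{2187991062}$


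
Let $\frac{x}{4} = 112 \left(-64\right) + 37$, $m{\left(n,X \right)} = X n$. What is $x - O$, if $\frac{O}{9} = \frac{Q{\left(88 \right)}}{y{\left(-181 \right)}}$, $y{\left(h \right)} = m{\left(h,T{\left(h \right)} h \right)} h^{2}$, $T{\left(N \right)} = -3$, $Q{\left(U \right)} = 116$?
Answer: $- \frac{30614327743056}{1073283121} \approx -28524.0$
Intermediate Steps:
$y{\left(h \right)} = - 3 h^{4}$ ($y{\left(h \right)} = - 3 h h h^{2} = - 3 h^{2} h^{2} = - 3 h^{4}$)
$O = - \frac{348}{1073283121}$ ($O = 9 \frac{116}{\left(-3\right) \left(-181\right)^{4}} = 9 \frac{116}{\left(-3\right) 1073283121} = 9 \frac{116}{-3219849363} = 9 \cdot 116 \left(- \frac{1}{3219849363}\right) = 9 \left(- \frac{116}{3219849363}\right) = - \frac{348}{1073283121} \approx -3.2424 \cdot 10^{-7}$)
$x = -28524$ ($x = 4 \left(112 \left(-64\right) + 37\right) = 4 \left(-7168 + 37\right) = 4 \left(-7131\right) = -28524$)
$x - O = -28524 - - \frac{348}{1073283121} = -28524 + \frac{348}{1073283121} = - \frac{30614327743056}{1073283121}$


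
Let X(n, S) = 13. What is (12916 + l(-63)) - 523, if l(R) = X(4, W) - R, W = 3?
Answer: 12469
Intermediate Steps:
l(R) = 13 - R
(12916 + l(-63)) - 523 = (12916 + (13 - 1*(-63))) - 523 = (12916 + (13 + 63)) - 523 = (12916 + 76) - 523 = 12992 - 523 = 12469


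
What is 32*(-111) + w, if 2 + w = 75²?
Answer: 2071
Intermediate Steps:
w = 5623 (w = -2 + 75² = -2 + 5625 = 5623)
32*(-111) + w = 32*(-111) + 5623 = -3552 + 5623 = 2071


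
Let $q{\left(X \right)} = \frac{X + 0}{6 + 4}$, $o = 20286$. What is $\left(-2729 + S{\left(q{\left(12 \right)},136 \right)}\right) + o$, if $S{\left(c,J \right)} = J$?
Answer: $17693$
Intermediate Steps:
$q{\left(X \right)} = \frac{X}{10}$
$\left(-2729 + S{\left(q{\left(12 \right)},136 \right)}\right) + o = \left(-2729 + 136\right) + 20286 = -2593 + 20286 = 17693$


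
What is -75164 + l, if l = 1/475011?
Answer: -35703726803/475011 ≈ -75164.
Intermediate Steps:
l = 1/475011 ≈ 2.1052e-6
-75164 + l = -75164 + 1/475011 = -35703726803/475011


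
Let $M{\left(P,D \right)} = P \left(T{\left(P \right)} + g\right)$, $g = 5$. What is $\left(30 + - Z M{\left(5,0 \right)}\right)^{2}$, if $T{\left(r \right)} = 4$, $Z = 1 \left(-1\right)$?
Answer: $5625$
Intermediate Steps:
$Z = -1$
$M{\left(P,D \right)} = 9 P$ ($M{\left(P,D \right)} = P \left(4 + 5\right) = P 9 = 9 P$)
$\left(30 + - Z M{\left(5,0 \right)}\right)^{2} = \left(30 + \left(-1\right) \left(-1\right) 9 \cdot 5\right)^{2} = \left(30 + 1 \cdot 45\right)^{2} = \left(30 + 45\right)^{2} = 75^{2} = 5625$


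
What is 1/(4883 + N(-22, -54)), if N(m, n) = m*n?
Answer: 1/6071 ≈ 0.00016472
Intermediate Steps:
1/(4883 + N(-22, -54)) = 1/(4883 - 22*(-54)) = 1/(4883 + 1188) = 1/6071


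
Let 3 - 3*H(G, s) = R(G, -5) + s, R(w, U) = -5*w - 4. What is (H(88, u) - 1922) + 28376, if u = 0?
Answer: 26603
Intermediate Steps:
R(w, U) = -4 - 5*w
H(G, s) = 7/3 - s/3 + 5*G/3 (H(G, s) = 1 - ((-4 - 5*G) + s)/3 = 1 - (-4 + s - 5*G)/3 = 1 + (4/3 - s/3 + 5*G/3) = 7/3 - s/3 + 5*G/3)
(H(88, u) - 1922) + 28376 = ((7/3 - ⅓*0 + (5/3)*88) - 1922) + 28376 = ((7/3 + 0 + 440/3) - 1922) + 28376 = (149 - 1922) + 28376 = -1773 + 28376 = 26603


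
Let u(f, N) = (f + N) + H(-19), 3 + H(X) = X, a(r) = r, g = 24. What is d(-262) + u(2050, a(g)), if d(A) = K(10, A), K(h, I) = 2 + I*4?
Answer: 1006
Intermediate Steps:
H(X) = -3 + X
K(h, I) = 2 + 4*I
d(A) = 2 + 4*A
u(f, N) = -22 + N + f (u(f, N) = (f + N) + (-3 - 19) = (N + f) - 22 = -22 + N + f)
d(-262) + u(2050, a(g)) = (2 + 4*(-262)) + (-22 + 24 + 2050) = (2 - 1048) + 2052 = -1046 + 2052 = 1006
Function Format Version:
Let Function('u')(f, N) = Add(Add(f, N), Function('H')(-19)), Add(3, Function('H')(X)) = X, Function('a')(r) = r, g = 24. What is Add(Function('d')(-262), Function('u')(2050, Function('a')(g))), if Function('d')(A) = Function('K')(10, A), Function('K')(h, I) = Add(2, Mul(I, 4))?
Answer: 1006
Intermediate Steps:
Function('H')(X) = Add(-3, X)
Function('K')(h, I) = Add(2, Mul(4, I))
Function('d')(A) = Add(2, Mul(4, A))
Function('u')(f, N) = Add(-22, N, f) (Function('u')(f, N) = Add(Add(f, N), Add(-3, -19)) = Add(Add(N, f), -22) = Add(-22, N, f))
Add(Function('d')(-262), Function('u')(2050, Function('a')(g))) = Add(Add(2, Mul(4, -262)), Add(-22, 24, 2050)) = Add(Add(2, -1048), 2052) = Add(-1046, 2052) = 1006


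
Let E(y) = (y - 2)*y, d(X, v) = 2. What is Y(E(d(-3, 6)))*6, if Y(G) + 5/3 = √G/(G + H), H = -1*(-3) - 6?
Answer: -10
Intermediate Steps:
E(y) = y*(-2 + y) (E(y) = (-2 + y)*y = y*(-2 + y))
H = -3 (H = 3 - 6 = -3)
Y(G) = -5/3 + √G/(-3 + G) (Y(G) = -5/3 + √G/(G - 3) = -5/3 + √G/(-3 + G))
Y(E(d(-3, 6)))*6 = ((5 + √(2*(-2 + 2)) - 10*(-2 + 2)/3)/(-3 + 2*(-2 + 2)))*6 = ((5 + √(2*0) - 10*0/3)/(-3 + 2*0))*6 = ((5 + √0 - 5/3*0)/(-3 + 0))*6 = ((5 + 0 + 0)/(-3))*6 = -⅓*5*6 = -5/3*6 = -10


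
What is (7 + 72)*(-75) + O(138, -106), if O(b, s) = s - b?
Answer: -6169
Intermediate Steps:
(7 + 72)*(-75) + O(138, -106) = (7 + 72)*(-75) + (-106 - 1*138) = 79*(-75) + (-106 - 138) = -5925 - 244 = -6169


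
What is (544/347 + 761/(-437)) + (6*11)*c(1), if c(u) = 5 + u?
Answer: 60022705/151639 ≈ 395.83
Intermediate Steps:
(544/347 + 761/(-437)) + (6*11)*c(1) = (544/347 + 761/(-437)) + (6*11)*(5 + 1) = (544*(1/347) + 761*(-1/437)) + 66*6 = (544/347 - 761/437) + 396 = -26339/151639 + 396 = 60022705/151639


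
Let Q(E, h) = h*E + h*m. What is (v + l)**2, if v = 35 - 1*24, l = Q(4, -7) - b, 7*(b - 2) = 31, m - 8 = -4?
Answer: 129600/49 ≈ 2644.9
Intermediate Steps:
m = 4 (m = 8 - 4 = 4)
b = 45/7 (b = 2 + (1/7)*31 = 2 + 31/7 = 45/7 ≈ 6.4286)
Q(E, h) = 4*h + E*h (Q(E, h) = h*E + h*4 = E*h + 4*h = 4*h + E*h)
l = -437/7 (l = -7*(4 + 4) - 1*45/7 = -7*8 - 45/7 = -56 - 45/7 = -437/7 ≈ -62.429)
v = 11 (v = 35 - 24 = 11)
(v + l)**2 = (11 - 437/7)**2 = (-360/7)**2 = 129600/49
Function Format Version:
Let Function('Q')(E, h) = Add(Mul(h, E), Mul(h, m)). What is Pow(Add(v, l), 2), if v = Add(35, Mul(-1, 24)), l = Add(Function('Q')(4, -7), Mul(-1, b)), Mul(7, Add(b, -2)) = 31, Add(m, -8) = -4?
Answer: Rational(129600, 49) ≈ 2644.9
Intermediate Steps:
m = 4 (m = Add(8, -4) = 4)
b = Rational(45, 7) (b = Add(2, Mul(Rational(1, 7), 31)) = Add(2, Rational(31, 7)) = Rational(45, 7) ≈ 6.4286)
Function('Q')(E, h) = Add(Mul(4, h), Mul(E, h)) (Function('Q')(E, h) = Add(Mul(h, E), Mul(h, 4)) = Add(Mul(E, h), Mul(4, h)) = Add(Mul(4, h), Mul(E, h)))
l = Rational(-437, 7) (l = Add(Mul(-7, Add(4, 4)), Mul(-1, Rational(45, 7))) = Add(Mul(-7, 8), Rational(-45, 7)) = Add(-56, Rational(-45, 7)) = Rational(-437, 7) ≈ -62.429)
v = 11 (v = Add(35, -24) = 11)
Pow(Add(v, l), 2) = Pow(Add(11, Rational(-437, 7)), 2) = Pow(Rational(-360, 7), 2) = Rational(129600, 49)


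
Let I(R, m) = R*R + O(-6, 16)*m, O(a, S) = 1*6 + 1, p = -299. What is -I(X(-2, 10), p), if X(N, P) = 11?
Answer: 1972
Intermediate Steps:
O(a, S) = 7 (O(a, S) = 6 + 1 = 7)
I(R, m) = R² + 7*m (I(R, m) = R*R + 7*m = R² + 7*m)
-I(X(-2, 10), p) = -(11² + 7*(-299)) = -(121 - 2093) = -1*(-1972) = 1972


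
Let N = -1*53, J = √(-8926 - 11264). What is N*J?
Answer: -53*I*√20190 ≈ -7530.9*I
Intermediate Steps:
J = I*√20190 (J = √(-20190) = I*√20190 ≈ 142.09*I)
N = -53
N*J = -53*I*√20190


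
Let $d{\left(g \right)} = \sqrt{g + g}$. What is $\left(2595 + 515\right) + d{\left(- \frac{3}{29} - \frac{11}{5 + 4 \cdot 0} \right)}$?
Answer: $3110 + \frac{2 i \sqrt{24215}}{145} \approx 3110.0 + 2.1464 i$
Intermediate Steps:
$d{\left(g \right)} = \sqrt{2} \sqrt{g}$ ($d{\left(g \right)} = \sqrt{2 g} = \sqrt{2} \sqrt{g}$)
$\left(2595 + 515\right) + d{\left(- \frac{3}{29} - \frac{11}{5 + 4 \cdot 0} \right)} = \left(2595 + 515\right) + \sqrt{2} \sqrt{- \frac{3}{29} - \frac{11}{5 + 4 \cdot 0}} = 3110 + \sqrt{2} \sqrt{\left(-3\right) \frac{1}{29} - \frac{11}{5 + 0}} = 3110 + \sqrt{2} \sqrt{- \frac{3}{29} - \frac{11}{5}} = 3110 + \sqrt{2} \sqrt{- \frac{334}{145}} = 3110 + \sqrt{2} \frac{i \sqrt{48430}}{145} = 3110 + \frac{2 i \sqrt{24215}}{145}$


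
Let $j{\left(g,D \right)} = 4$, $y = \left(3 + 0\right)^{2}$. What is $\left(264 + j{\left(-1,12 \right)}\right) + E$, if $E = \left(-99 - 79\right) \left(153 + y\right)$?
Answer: $-28568$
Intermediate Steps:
$y = 9$ ($y = 3^{2} = 9$)
$E = -28836$ ($E = \left(-99 - 79\right) \left(153 + 9\right) = \left(-178\right) 162 = -28836$)
$\left(264 + j{\left(-1,12 \right)}\right) + E = \left(264 + 4\right) - 28836 = 268 - 28836 = -28568$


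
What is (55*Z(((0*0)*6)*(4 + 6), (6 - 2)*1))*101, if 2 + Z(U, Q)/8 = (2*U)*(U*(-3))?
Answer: -88880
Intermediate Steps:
Z(U, Q) = -16 - 48*U**2 (Z(U, Q) = -16 + 8*((2*U)*(U*(-3))) = -16 + 8*((2*U)*(-3*U)) = -16 + 8*(-6*U**2) = -16 - 48*U**2)
(55*Z(((0*0)*6)*(4 + 6), (6 - 2)*1))*101 = (55*(-16 - 48*(((0*0)*6)*(4 + 6))**2))*101 = (55*(-16 - 48*((0*6)*10)**2))*101 = (55*(-16 - 48*(0*10)**2))*101 = (55*(-16 - 48*0**2))*101 = (55*(-16 - 48*0))*101 = (55*(-16 + 0))*101 = (55*(-16))*101 = -880*101 = -88880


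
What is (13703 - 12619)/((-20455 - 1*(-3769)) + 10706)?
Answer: -271/1495 ≈ -0.18127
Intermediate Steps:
(13703 - 12619)/((-20455 - 1*(-3769)) + 10706) = 1084/((-20455 + 3769) + 10706) = 1084/(-16686 + 10706) = 1084/(-5980) = 1084*(-1/5980) = -271/1495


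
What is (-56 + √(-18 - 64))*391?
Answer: -21896 + 391*I*√82 ≈ -21896.0 + 3540.7*I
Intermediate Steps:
(-56 + √(-18 - 64))*391 = (-56 + √(-82))*391 = (-56 + I*√82)*391 = -21896 + 391*I*√82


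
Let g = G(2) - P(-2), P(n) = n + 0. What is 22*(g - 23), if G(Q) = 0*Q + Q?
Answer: -418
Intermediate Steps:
G(Q) = Q (G(Q) = 0 + Q = Q)
P(n) = n
g = 4 (g = 2 - 1*(-2) = 2 + 2 = 4)
22*(g - 23) = 22*(4 - 23) = 22*(-19) = -418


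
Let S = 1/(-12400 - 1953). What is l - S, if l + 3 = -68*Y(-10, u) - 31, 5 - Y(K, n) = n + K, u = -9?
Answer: -23912097/14353 ≈ -1666.0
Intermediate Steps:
Y(K, n) = 5 - K - n (Y(K, n) = 5 - (n + K) = 5 - (K + n) = 5 + (-K - n) = 5 - K - n)
S = -1/14353 (S = 1/(-14353) = -1/14353 ≈ -6.9672e-5)
l = -1666 (l = -3 + (-68*(5 - 1*(-10) - 1*(-9)) - 31) = -3 + (-68*(5 + 10 + 9) - 31) = -3 + (-68*24 - 31) = -3 + (-1632 - 31) = -3 - 1663 = -1666)
l - S = -1666 - 1*(-1/14353) = -1666 + 1/14353 = -23912097/14353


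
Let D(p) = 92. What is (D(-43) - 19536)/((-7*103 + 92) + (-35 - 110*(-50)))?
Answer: -4861/1209 ≈ -4.0207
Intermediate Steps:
(D(-43) - 19536)/((-7*103 + 92) + (-35 - 110*(-50))) = (92 - 19536)/((-7*103 + 92) + (-35 - 110*(-50))) = -19444/((-721 + 92) + (-35 + 5500)) = -19444/(-629 + 5465) = -19444/4836 = -19444*1/4836 = -4861/1209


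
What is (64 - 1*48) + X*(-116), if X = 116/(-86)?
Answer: 7416/43 ≈ 172.47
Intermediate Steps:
X = -58/43 (X = 116*(-1/86) = -58/43 ≈ -1.3488)
(64 - 1*48) + X*(-116) = (64 - 1*48) - 58/43*(-116) = (64 - 48) + 6728/43 = 16 + 6728/43 = 7416/43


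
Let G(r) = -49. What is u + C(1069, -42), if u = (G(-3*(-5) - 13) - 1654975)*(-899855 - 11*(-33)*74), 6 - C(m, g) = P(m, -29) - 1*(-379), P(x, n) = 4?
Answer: 1444824366455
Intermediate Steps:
C(m, g) = -377 (C(m, g) = 6 - (4 - 1*(-379)) = 6 - (4 + 379) = 6 - 1*383 = 6 - 383 = -377)
u = 1444824366832 (u = (-49 - 1654975)*(-899855 - 11*(-33)*74) = -1655024*(-899855 + 363*74) = -1655024*(-899855 + 26862) = -1655024*(-872993) = 1444824366832)
u + C(1069, -42) = 1444824366832 - 377 = 1444824366455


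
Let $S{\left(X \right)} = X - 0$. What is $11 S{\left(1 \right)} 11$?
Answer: $121$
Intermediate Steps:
$S{\left(X \right)} = X$ ($S{\left(X \right)} = X + 0 = X$)
$11 S{\left(1 \right)} 11 = 11 \cdot 1 \cdot 11 = 11 \cdot 11 = 121$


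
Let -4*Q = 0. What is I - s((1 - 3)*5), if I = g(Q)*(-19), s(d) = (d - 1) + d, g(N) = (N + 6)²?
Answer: -663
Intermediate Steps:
Q = 0 (Q = -¼*0 = 0)
g(N) = (6 + N)²
s(d) = -1 + 2*d (s(d) = (-1 + d) + d = -1 + 2*d)
I = -684 (I = (6 + 0)²*(-19) = 6²*(-19) = 36*(-19) = -684)
I - s((1 - 3)*5) = -684 - (-1 + 2*((1 - 3)*5)) = -684 - (-1 + 2*(-2*5)) = -684 - (-1 + 2*(-10)) = -684 - (-1 - 20) = -684 - 1*(-21) = -684 + 21 = -663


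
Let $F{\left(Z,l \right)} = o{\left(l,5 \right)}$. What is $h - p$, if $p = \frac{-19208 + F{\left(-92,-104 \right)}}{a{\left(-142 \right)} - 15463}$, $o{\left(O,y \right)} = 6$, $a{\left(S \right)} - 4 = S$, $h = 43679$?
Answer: $\frac{681416877}{15601} \approx 43678.0$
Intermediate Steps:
$a{\left(S \right)} = 4 + S$
$F{\left(Z,l \right)} = 6$
$p = \frac{19202}{15601}$ ($p = \frac{-19208 + 6}{\left(4 - 142\right) - 15463} = - \frac{19202}{-138 - 15463} = - \frac{19202}{-15601} = \left(-19202\right) \left(- \frac{1}{15601}\right) = \frac{19202}{15601} \approx 1.2308$)
$h - p = 43679 - \frac{19202}{15601} = \frac{681416877}{15601}$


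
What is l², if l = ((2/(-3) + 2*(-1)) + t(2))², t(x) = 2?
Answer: 16/81 ≈ 0.19753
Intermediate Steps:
l = 4/9 (l = ((2/(-3) + 2*(-1)) + 2)² = ((2*(-⅓) - 2) + 2)² = ((-⅔ - 2) + 2)² = (-8/3 + 2)² = (-⅔)² = 4/9 ≈ 0.44444)
l² = (4/9)² = 16/81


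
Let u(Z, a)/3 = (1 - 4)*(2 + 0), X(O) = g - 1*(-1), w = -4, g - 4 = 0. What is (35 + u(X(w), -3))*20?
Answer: 340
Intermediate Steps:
g = 4 (g = 4 + 0 = 4)
X(O) = 5 (X(O) = 4 - 1*(-1) = 4 + 1 = 5)
u(Z, a) = -18 (u(Z, a) = 3*((1 - 4)*(2 + 0)) = 3*(-3*2) = 3*(-6) = -18)
(35 + u(X(w), -3))*20 = (35 - 18)*20 = 17*20 = 340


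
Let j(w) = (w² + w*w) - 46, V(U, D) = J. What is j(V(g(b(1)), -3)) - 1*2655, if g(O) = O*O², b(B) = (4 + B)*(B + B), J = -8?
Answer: -2573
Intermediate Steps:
b(B) = 2*B*(4 + B) (b(B) = (4 + B)*(2*B) = 2*B*(4 + B))
g(O) = O³
V(U, D) = -8
j(w) = -46 + 2*w² (j(w) = (w² + w²) - 46 = 2*w² - 46 = -46 + 2*w²)
j(V(g(b(1)), -3)) - 1*2655 = (-46 + 2*(-8)²) - 1*2655 = (-46 + 2*64) - 2655 = (-46 + 128) - 2655 = 82 - 2655 = -2573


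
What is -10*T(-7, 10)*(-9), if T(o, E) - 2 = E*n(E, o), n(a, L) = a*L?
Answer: -62820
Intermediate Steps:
n(a, L) = L*a
T(o, E) = 2 + o*E**2 (T(o, E) = 2 + E*(o*E) = 2 + E*(E*o) = 2 + o*E**2)
-10*T(-7, 10)*(-9) = -10*(2 - 7*10**2)*(-9) = -10*(2 - 7*100)*(-9) = -10*(2 - 700)*(-9) = -10*(-698)*(-9) = 6980*(-9) = -62820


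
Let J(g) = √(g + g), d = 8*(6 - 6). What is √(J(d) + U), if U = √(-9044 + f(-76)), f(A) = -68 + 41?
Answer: 9071^(¼)*√I ≈ 6.9008 + 6.9008*I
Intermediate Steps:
f(A) = -27
U = I*√9071 (U = √(-9044 - 27) = √(-9071) = I*√9071 ≈ 95.242*I)
d = 0 (d = 8*0 = 0)
J(g) = √2*√g (J(g) = √(2*g) = √2*√g)
√(J(d) + U) = √(√2*√0 + I*√9071) = √(√2*0 + I*√9071) = √(0 + I*√9071) = √(I*√9071) = 9071^(¼)*√I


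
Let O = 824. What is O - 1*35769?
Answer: -34945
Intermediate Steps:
O - 1*35769 = 824 - 1*35769 = 824 - 35769 = -34945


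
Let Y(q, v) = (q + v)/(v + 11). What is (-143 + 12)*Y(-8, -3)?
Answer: 1441/8 ≈ 180.13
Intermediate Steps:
Y(q, v) = (q + v)/(11 + v)
(-143 + 12)*Y(-8, -3) = (-143 + 12)*((-8 - 3)/(11 - 3)) = -131*(-11)/8 = -131*(-11/8) = 1441/8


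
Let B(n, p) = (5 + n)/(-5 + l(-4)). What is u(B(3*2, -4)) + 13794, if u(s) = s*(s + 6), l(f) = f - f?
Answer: 344641/25 ≈ 13786.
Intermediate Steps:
l(f) = 0
B(n, p) = -1 - n/5 (B(n, p) = (5 + n)/(-5 + 0) = (5 + n)/(-5) = (5 + n)*(-1/5) = -1 - n/5)
u(s) = s*(6 + s)
u(B(3*2, -4)) + 13794 = (-1 - 3*2/5)*(6 + (-1 - 3*2/5)) + 13794 = (-1 - 1/5*6)*(6 + (-1 - 1/5*6)) + 13794 = (-1 - 6/5)*(6 + (-1 - 6/5)) + 13794 = -11*(6 - 11/5)/5 + 13794 = -11/5*19/5 + 13794 = -209/25 + 13794 = 344641/25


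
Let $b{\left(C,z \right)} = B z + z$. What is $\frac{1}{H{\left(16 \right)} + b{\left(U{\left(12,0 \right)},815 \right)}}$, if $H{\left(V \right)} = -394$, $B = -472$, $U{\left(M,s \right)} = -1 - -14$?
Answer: $- \frac{1}{384259} \approx -2.6024 \cdot 10^{-6}$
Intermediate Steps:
$U{\left(M,s \right)} = 13$ ($U{\left(M,s \right)} = -1 + 14 = 13$)
$b{\left(C,z \right)} = - 471 z$ ($b{\left(C,z \right)} = - 472 z + z = - 471 z$)
$\frac{1}{H{\left(16 \right)} + b{\left(U{\left(12,0 \right)},815 \right)}} = \frac{1}{-394 - 383865} = \frac{1}{-384259} = - \frac{1}{384259}$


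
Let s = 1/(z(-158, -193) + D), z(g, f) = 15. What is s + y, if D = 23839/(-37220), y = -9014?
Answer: -4817594234/534461 ≈ -9013.9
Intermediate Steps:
D = -23839/37220 (D = 23839*(-1/37220) = -23839/37220 ≈ -0.64049)
s = 37220/534461 (s = 1/(15 - 23839/37220) = 1/(534461/37220) = 37220/534461 ≈ 0.069640)
s + y = 37220/534461 - 9014 = -4817594234/534461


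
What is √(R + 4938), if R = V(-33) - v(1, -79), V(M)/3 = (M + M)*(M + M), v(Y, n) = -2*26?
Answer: √18058 ≈ 134.38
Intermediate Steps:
v(Y, n) = -52
V(M) = 12*M² (V(M) = 3*((M + M)*(M + M)) = 3*((2*M)*(2*M)) = 3*(4*M²) = 12*M²)
R = 13120 (R = 12*(-33)² - 1*(-52) = 12*1089 + 52 = 13068 + 52 = 13120)
√(R + 4938) = √(13120 + 4938) = √18058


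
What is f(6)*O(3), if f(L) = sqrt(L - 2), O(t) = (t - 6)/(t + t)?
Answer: -1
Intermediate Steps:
O(t) = (-6 + t)/(2*t) (O(t) = (-6 + t)/((2*t)) = (-6 + t)*(1/(2*t)) = (-6 + t)/(2*t))
f(L) = sqrt(-2 + L)
f(6)*O(3) = sqrt(-2 + 6)*((1/2)*(-6 + 3)/3) = sqrt(4)*((1/2)*(1/3)*(-3)) = 2*(-1/2) = -1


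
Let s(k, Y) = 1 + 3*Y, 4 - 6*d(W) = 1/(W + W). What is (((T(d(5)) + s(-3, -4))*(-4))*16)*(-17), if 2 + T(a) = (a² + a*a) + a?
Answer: -312936/25 ≈ -12517.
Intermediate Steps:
d(W) = ⅔ - 1/(12*W) (d(W) = ⅔ - 1/(6*(W + W)) = ⅔ - 1/(2*W)/6 = ⅔ - 1/(12*W))
T(a) = -2 + a + 2*a² (T(a) = -2 + ((a² + a*a) + a) = -2 + ((a² + a²) + a) = -2 + (2*a² + a) = -2 + (a + 2*a²) = -2 + a + 2*a²)
(((T(d(5)) + s(-3, -4))*(-4))*16)*(-17) = ((((-2 + (1/12)*(-1 + 8*5)/5 + 2*((1/12)*(-1 + 8*5)/5)²) + (1 + 3*(-4)))*(-4))*16)*(-17) = ((((-2 + (1/12)*(⅕)*(-1 + 40) + 2*((1/12)*(⅕)*(-1 + 40))²) + (1 - 12))*(-4))*16)*(-17) = ((((-2 + (1/12)*(⅕)*39 + 2*((1/12)*(⅕)*39)²) - 11)*(-4))*16)*(-17) = ((((-2 + 13/20 + 2*(13/20)²) - 11)*(-4))*16)*(-17) = ((((-2 + 13/20 + 2*(169/400)) - 11)*(-4))*16)*(-17) = ((((-2 + 13/20 + 169/200) - 11)*(-4))*16)*(-17) = (((-101/200 - 11)*(-4))*16)*(-17) = (-2301/200*(-4)*16)*(-17) = ((2301/50)*16)*(-17) = (18408/25)*(-17) = -312936/25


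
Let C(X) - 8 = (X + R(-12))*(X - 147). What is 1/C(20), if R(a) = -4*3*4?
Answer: 1/3564 ≈ 0.00028058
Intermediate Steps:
R(a) = -48 (R(a) = -12*4 = -48)
C(X) = 8 + (-147 + X)*(-48 + X) (C(X) = 8 + (X - 48)*(X - 147) = 8 + (-48 + X)*(-147 + X) = 8 + (-147 + X)*(-48 + X))
1/C(20) = 1/(7064 + 20² - 195*20) = 1/(7064 + 400 - 3900) = 1/3564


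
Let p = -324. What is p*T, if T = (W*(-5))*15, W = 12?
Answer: 291600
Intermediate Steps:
T = -900 (T = (12*(-5))*15 = -60*15 = -900)
p*T = -324*(-900) = 291600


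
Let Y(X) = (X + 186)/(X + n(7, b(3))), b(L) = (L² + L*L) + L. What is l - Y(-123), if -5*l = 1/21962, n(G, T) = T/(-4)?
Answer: 3074623/6259170 ≈ 0.49122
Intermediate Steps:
b(L) = L + 2*L² (b(L) = (L² + L²) + L = 2*L² + L = L + 2*L²)
n(G, T) = -T/4
Y(X) = (186 + X)/(-21/4 + X) (Y(X) = (X + 186)/(X - 3*(1 + 2*3)/4) = (186 + X)/(X - 3*(1 + 6)/4) = (186 + X)/(X - 3*7/4) = (186 + X)/(X - ¼*21) = (186 + X)/(X - 21/4) = (186 + X)/(-21/4 + X))
l = -1/109810 (l = -⅕/21962 = -⅕*1/21962 = -1/109810 ≈ -9.1066e-6)
l - Y(-123) = -1/109810 - 4*(186 - 123)/(-21 + 4*(-123)) = -1/109810 - 4*63/(-21 - 492) = -1/109810 - 4*63/(-513) = -1/109810 - 4*(-1)*63/513 = -1/109810 - 1*(-28/57) = -1/109810 + 28/57 = 3074623/6259170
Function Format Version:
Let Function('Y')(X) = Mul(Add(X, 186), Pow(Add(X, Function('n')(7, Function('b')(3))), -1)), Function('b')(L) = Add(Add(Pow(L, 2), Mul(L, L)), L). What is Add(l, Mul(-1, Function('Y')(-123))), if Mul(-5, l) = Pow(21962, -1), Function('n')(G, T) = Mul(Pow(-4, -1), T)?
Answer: Rational(3074623, 6259170) ≈ 0.49122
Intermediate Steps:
Function('b')(L) = Add(L, Mul(2, Pow(L, 2))) (Function('b')(L) = Add(Add(Pow(L, 2), Pow(L, 2)), L) = Add(Mul(2, Pow(L, 2)), L) = Add(L, Mul(2, Pow(L, 2))))
Function('n')(G, T) = Mul(Rational(-1, 4), T)
Function('Y')(X) = Mul(Pow(Add(Rational(-21, 4), X), -1), Add(186, X)) (Function('Y')(X) = Mul(Add(X, 186), Pow(Add(X, Mul(Rational(-1, 4), Mul(3, Add(1, Mul(2, 3))))), -1)) = Mul(Add(186, X), Pow(Add(X, Mul(Rational(-1, 4), Mul(3, Add(1, 6)))), -1)) = Mul(Add(186, X), Pow(Add(X, Mul(Rational(-1, 4), Mul(3, 7))), -1)) = Mul(Add(186, X), Pow(Add(X, Mul(Rational(-1, 4), 21)), -1)) = Mul(Add(186, X), Pow(Add(X, Rational(-21, 4)), -1)) = Mul(Add(186, X), Pow(Add(Rational(-21, 4), X), -1)) = Mul(Pow(Add(Rational(-21, 4), X), -1), Add(186, X)))
l = Rational(-1, 109810) (l = Mul(Rational(-1, 5), Pow(21962, -1)) = Mul(Rational(-1, 5), Rational(1, 21962)) = Rational(-1, 109810) ≈ -9.1066e-6)
Add(l, Mul(-1, Function('Y')(-123))) = Add(Rational(-1, 109810), Mul(-1, Mul(4, Pow(Add(-21, Mul(4, -123)), -1), Add(186, -123)))) = Add(Rational(-1, 109810), Mul(-1, Mul(4, Pow(Add(-21, -492), -1), 63))) = Add(Rational(-1, 109810), Mul(-1, Mul(4, Pow(-513, -1), 63))) = Add(Rational(-1, 109810), Mul(-1, Mul(4, Rational(-1, 513), 63))) = Add(Rational(-1, 109810), Mul(-1, Rational(-28, 57))) = Add(Rational(-1, 109810), Rational(28, 57)) = Rational(3074623, 6259170)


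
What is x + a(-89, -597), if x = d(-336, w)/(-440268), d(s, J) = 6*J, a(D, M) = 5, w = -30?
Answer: 183460/36689 ≈ 5.0004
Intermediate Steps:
x = 15/36689 (x = (6*(-30))/(-440268) = -180*(-1/440268) = 15/36689 ≈ 0.00040884)
x + a(-89, -597) = 15/36689 + 5 = 183460/36689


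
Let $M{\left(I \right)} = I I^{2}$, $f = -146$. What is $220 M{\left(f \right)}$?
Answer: $-684669920$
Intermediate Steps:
$M{\left(I \right)} = I^{3}$
$220 M{\left(f \right)} = 220 \left(-146\right)^{3} = 220 \left(-3112136\right) = -684669920$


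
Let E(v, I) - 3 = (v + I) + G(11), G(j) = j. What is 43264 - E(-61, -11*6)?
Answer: 43377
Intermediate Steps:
E(v, I) = 14 + I + v (E(v, I) = 3 + ((v + I) + 11) = 3 + ((I + v) + 11) = 3 + (11 + I + v) = 14 + I + v)
43264 - E(-61, -11*6) = 43264 - (14 - 11*6 - 61) = 43264 - (14 - 66 - 61) = 43264 - 1*(-113) = 43264 + 113 = 43377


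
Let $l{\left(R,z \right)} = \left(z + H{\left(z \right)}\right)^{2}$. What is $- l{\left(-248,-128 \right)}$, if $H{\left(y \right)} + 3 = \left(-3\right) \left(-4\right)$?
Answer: $-14161$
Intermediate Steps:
$H{\left(y \right)} = 9$ ($H{\left(y \right)} = -3 - -12 = -3 + 12 = 9$)
$l{\left(R,z \right)} = \left(9 + z\right)^{2}$ ($l{\left(R,z \right)} = \left(z + 9\right)^{2} = \left(9 + z\right)^{2}$)
$- l{\left(-248,-128 \right)} = - \left(9 - 128\right)^{2} = - \left(-119\right)^{2} = \left(-1\right) 14161 = -14161$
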